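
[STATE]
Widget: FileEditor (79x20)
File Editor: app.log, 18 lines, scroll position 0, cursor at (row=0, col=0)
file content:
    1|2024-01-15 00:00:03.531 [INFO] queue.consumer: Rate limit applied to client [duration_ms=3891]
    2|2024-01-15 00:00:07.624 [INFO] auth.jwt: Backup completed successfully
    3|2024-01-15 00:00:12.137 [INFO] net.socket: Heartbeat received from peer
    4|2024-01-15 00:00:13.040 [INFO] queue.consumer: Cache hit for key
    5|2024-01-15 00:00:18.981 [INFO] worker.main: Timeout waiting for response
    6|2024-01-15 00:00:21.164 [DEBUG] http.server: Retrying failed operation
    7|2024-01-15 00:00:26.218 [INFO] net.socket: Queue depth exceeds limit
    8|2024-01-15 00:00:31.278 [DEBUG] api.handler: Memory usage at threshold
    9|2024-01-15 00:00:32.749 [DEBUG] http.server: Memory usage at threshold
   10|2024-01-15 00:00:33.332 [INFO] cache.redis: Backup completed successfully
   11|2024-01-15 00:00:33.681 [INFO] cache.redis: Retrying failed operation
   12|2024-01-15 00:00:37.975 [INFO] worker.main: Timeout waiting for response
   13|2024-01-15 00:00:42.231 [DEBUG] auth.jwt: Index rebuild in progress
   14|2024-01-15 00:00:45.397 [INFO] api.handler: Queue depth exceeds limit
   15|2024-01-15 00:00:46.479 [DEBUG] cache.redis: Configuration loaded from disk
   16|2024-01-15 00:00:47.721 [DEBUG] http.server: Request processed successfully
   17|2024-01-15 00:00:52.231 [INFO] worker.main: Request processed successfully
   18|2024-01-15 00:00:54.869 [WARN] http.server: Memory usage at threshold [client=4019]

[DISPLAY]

█024-01-15 00:00:03.531 [INFO] queue.consumer: Rate limit applied to client [d▲
2024-01-15 00:00:07.624 [INFO] auth.jwt: Backup completed successfully        █
2024-01-15 00:00:12.137 [INFO] net.socket: Heartbeat received from peer       ░
2024-01-15 00:00:13.040 [INFO] queue.consumer: Cache hit for key              ░
2024-01-15 00:00:18.981 [INFO] worker.main: Timeout waiting for response      ░
2024-01-15 00:00:21.164 [DEBUG] http.server: Retrying failed operation        ░
2024-01-15 00:00:26.218 [INFO] net.socket: Queue depth exceeds limit          ░
2024-01-15 00:00:31.278 [DEBUG] api.handler: Memory usage at threshold        ░
2024-01-15 00:00:32.749 [DEBUG] http.server: Memory usage at threshold        ░
2024-01-15 00:00:33.332 [INFO] cache.redis: Backup completed successfully     ░
2024-01-15 00:00:33.681 [INFO] cache.redis: Retrying failed operation         ░
2024-01-15 00:00:37.975 [INFO] worker.main: Timeout waiting for response      ░
2024-01-15 00:00:42.231 [DEBUG] auth.jwt: Index rebuild in progress           ░
2024-01-15 00:00:45.397 [INFO] api.handler: Queue depth exceeds limit         ░
2024-01-15 00:00:46.479 [DEBUG] cache.redis: Configuration loaded from disk   ░
2024-01-15 00:00:47.721 [DEBUG] http.server: Request processed successfully   ░
2024-01-15 00:00:52.231 [INFO] worker.main: Request processed successfully    ░
2024-01-15 00:00:54.869 [WARN] http.server: Memory usage at threshold [client=░
                                                                              ░
                                                                              ▼


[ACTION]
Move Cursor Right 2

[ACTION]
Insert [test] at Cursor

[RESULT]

20test█4-01-15 00:00:03.531 [INFO] queue.consumer: Rate limit applied to clien▲
2024-01-15 00:00:07.624 [INFO] auth.jwt: Backup completed successfully        █
2024-01-15 00:00:12.137 [INFO] net.socket: Heartbeat received from peer       ░
2024-01-15 00:00:13.040 [INFO] queue.consumer: Cache hit for key              ░
2024-01-15 00:00:18.981 [INFO] worker.main: Timeout waiting for response      ░
2024-01-15 00:00:21.164 [DEBUG] http.server: Retrying failed operation        ░
2024-01-15 00:00:26.218 [INFO] net.socket: Queue depth exceeds limit          ░
2024-01-15 00:00:31.278 [DEBUG] api.handler: Memory usage at threshold        ░
2024-01-15 00:00:32.749 [DEBUG] http.server: Memory usage at threshold        ░
2024-01-15 00:00:33.332 [INFO] cache.redis: Backup completed successfully     ░
2024-01-15 00:00:33.681 [INFO] cache.redis: Retrying failed operation         ░
2024-01-15 00:00:37.975 [INFO] worker.main: Timeout waiting for response      ░
2024-01-15 00:00:42.231 [DEBUG] auth.jwt: Index rebuild in progress           ░
2024-01-15 00:00:45.397 [INFO] api.handler: Queue depth exceeds limit         ░
2024-01-15 00:00:46.479 [DEBUG] cache.redis: Configuration loaded from disk   ░
2024-01-15 00:00:47.721 [DEBUG] http.server: Request processed successfully   ░
2024-01-15 00:00:52.231 [INFO] worker.main: Request processed successfully    ░
2024-01-15 00:00:54.869 [WARN] http.server: Memory usage at threshold [client=░
                                                                              ░
                                                                              ▼


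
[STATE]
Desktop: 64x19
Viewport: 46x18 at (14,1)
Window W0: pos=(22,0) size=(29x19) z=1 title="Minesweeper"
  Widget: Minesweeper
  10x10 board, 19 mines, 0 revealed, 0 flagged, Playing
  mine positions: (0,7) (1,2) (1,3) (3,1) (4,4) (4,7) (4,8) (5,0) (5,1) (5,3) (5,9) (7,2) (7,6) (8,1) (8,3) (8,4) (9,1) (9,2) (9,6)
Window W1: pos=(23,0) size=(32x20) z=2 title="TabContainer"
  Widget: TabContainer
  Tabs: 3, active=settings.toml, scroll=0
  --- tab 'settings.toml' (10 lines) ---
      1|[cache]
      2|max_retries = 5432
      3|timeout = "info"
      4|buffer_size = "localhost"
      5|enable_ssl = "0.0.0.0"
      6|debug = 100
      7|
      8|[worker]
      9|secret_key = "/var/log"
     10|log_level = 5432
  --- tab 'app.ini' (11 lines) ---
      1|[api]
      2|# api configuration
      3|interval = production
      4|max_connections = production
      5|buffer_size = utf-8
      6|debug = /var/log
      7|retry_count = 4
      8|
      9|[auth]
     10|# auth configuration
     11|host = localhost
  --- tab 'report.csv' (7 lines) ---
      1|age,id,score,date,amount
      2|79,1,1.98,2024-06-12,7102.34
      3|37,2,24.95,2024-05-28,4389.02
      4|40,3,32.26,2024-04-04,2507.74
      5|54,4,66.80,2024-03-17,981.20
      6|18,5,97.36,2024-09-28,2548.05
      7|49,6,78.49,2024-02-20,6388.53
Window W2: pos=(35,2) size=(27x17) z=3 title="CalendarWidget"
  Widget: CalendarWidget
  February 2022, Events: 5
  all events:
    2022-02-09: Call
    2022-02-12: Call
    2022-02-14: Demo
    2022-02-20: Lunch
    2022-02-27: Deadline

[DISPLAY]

        ┃┃ TabContainer                 ┃     
        ┠┠───────────┏━━━━━━━━━━━━━━━━━━━━━━━━
        ┃┃[settings.t┃ CalendarWidget         
        ┃┃───────────┠────────────────────────
        ┃┃[cache]    ┃      February 2022     
        ┃┃max_retries┃Mo Tu We Th Fr Sa Su    
        ┃┃timeout = "┃    1  2  3  4  5  6    
        ┃┃buffer_size┃ 7  8  9* 10 11 12* 13  
        ┃┃enable_ssl ┃14* 15 16 17 18 19 20*  
        ┃┃debug = 100┃21 22 23 24 25 26 27*   
        ┃┃           ┃28                      
        ┃┃[worker]   ┃                        
        ┃┃secret_key ┃                        
        ┃┃log_level =┃                        
        ┃┃           ┃                        
        ┃┃           ┃                        
        ┃┃           ┃                        
        ┗┃           ┗━━━━━━━━━━━━━━━━━━━━━━━━


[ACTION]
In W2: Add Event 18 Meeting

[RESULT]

        ┃┃ TabContainer                 ┃     
        ┠┠───────────┏━━━━━━━━━━━━━━━━━━━━━━━━
        ┃┃[settings.t┃ CalendarWidget         
        ┃┃───────────┠────────────────────────
        ┃┃[cache]    ┃      February 2022     
        ┃┃max_retries┃Mo Tu We Th Fr Sa Su    
        ┃┃timeout = "┃    1  2  3  4  5  6    
        ┃┃buffer_size┃ 7  8  9* 10 11 12* 13  
        ┃┃enable_ssl ┃14* 15 16 17 18* 19 20* 
        ┃┃debug = 100┃21 22 23 24 25 26 27*   
        ┃┃           ┃28                      
        ┃┃[worker]   ┃                        
        ┃┃secret_key ┃                        
        ┃┃log_level =┃                        
        ┃┃           ┃                        
        ┃┃           ┃                        
        ┃┃           ┃                        
        ┗┃           ┗━━━━━━━━━━━━━━━━━━━━━━━━


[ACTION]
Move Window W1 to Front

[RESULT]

        ┃┃ TabContainer                 ┃     
        ┠┠──────────────────────────────┨━━━━━
        ┃┃[settings.toml]│ app.ini │ rep┃     
        ┃┃──────────────────────────────┃─────
        ┃┃[cache]                       ┃     
        ┃┃max_retries = 5432            ┃u    
        ┃┃timeout = "info"              ┃6    
        ┃┃buffer_size = "localhost"     ┃ 13  
        ┃┃enable_ssl = "0.0.0.0"        ┃ 20* 
        ┃┃debug = 100                   ┃7*   
        ┃┃                              ┃     
        ┃┃[worker]                      ┃     
        ┃┃secret_key = "/var/log"       ┃     
        ┃┃log_level = 5432              ┃     
        ┃┃                              ┃     
        ┃┃                              ┃     
        ┃┃                              ┃     
        ┗┃                              ┃━━━━━


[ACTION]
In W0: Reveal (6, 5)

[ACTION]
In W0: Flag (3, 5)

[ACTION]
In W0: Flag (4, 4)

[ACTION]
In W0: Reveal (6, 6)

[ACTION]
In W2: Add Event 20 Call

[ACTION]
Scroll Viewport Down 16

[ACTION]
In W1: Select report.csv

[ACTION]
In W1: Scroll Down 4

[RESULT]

        ┃┃ TabContainer                 ┃     
        ┠┠──────────────────────────────┨━━━━━
        ┃┃ settings.toml │ app.ini │[rep┃     
        ┃┃──────────────────────────────┃─────
        ┃┃54,4,66.80,2024-03-17,981.20  ┃     
        ┃┃18,5,97.36,2024-09-28,2548.05 ┃u    
        ┃┃49,6,78.49,2024-02-20,6388.53 ┃6    
        ┃┃                              ┃ 13  
        ┃┃                              ┃ 20* 
        ┃┃                              ┃7*   
        ┃┃                              ┃     
        ┃┃                              ┃     
        ┃┃                              ┃     
        ┃┃                              ┃     
        ┃┃                              ┃     
        ┃┃                              ┃     
        ┃┃                              ┃     
        ┗┃                              ┃━━━━━


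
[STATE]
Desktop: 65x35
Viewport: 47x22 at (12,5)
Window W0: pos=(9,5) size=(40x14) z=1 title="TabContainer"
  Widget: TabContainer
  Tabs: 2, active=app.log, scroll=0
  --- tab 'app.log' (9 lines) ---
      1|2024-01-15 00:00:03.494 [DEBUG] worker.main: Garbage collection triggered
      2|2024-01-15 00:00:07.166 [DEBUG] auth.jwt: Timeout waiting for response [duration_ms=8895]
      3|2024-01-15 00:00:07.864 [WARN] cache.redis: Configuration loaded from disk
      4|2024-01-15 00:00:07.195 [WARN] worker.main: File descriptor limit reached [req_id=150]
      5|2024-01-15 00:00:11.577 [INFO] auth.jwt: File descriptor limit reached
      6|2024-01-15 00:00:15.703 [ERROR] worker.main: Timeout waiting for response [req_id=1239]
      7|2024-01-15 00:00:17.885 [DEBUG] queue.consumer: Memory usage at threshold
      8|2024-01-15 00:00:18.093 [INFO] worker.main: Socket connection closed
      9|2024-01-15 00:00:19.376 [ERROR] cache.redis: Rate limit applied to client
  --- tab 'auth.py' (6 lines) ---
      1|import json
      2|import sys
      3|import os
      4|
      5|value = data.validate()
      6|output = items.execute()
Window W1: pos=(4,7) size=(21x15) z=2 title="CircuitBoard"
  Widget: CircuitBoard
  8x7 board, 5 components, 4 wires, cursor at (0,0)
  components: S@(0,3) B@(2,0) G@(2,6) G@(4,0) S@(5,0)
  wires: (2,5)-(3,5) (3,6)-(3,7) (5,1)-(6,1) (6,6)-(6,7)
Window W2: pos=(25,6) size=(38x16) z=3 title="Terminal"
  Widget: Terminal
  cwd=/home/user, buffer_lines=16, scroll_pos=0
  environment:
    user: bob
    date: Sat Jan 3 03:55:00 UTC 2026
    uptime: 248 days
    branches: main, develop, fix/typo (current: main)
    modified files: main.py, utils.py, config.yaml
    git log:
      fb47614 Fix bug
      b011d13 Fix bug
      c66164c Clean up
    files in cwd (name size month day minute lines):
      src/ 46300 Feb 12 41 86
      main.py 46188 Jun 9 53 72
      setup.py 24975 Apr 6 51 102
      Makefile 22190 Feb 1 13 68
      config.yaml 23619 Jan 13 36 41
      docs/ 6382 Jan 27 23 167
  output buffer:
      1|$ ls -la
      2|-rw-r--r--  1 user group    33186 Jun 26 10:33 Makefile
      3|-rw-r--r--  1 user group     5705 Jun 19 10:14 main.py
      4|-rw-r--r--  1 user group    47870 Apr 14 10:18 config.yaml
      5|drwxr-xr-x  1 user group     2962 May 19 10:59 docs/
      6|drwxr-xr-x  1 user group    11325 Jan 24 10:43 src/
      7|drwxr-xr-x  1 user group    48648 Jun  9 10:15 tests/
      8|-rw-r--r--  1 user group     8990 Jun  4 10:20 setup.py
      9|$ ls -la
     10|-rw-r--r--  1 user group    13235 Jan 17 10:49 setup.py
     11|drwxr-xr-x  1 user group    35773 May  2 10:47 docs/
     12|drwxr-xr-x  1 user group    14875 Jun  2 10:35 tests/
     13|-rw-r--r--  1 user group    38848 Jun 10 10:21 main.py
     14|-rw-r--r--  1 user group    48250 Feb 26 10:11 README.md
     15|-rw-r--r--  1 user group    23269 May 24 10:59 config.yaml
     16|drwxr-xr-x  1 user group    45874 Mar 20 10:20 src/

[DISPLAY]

━━━━━━━━━━━━━━━━━━━━━━━━━━━━━━━━━━━━┓          
abContainer  ┏━━━━━━━━━━━━━━━━━━━━━━━━━━━━━━━━━
━━━━━━━━━━━━┓┃ Terminal                        
tBoard      ┃┠─────────────────────────────────
────────────┨┃$ ls -la                         
2 3 4 5 6 7 ┃┃-rw-r--r--  1 user group    33186
         S  ┃┃-rw-r--r--  1 user group     5705
            ┃┃-rw-r--r--  1 user group    47870
            ┃┃drwxr-xr-x  1 user group     2962
            ┃┃drwxr-xr-x  1 user group    11325
            ┃┃drwxr-xr-x  1 user group    48648
            ┃┃-rw-r--r--  1 user group     8990
            ┃┃$ ls -la                         
            ┃┃-rw-r--r--  1 user group    13235
            ┃┃drwxr-xr-x  1 user group    35773
            ┃┃drwxr-xr-x  1 user group    14875
━━━━━━━━━━━━┛┗━━━━━━━━━━━━━━━━━━━━━━━━━━━━━━━━━
                                               
                                               
                                               
                                               
                                               


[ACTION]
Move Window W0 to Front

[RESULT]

━━━━━━━━━━━━━━━━━━━━━━━━━━━━━━━━━━━━┓          
abContainer                         ┃━━━━━━━━━━
────────────────────────────────────┨          
pp.log]│ auth.py                    ┃──────────
────────────────────────────────────┃          
24-01-15 00:00:03.494 [DEBUG] worker┃p    33186
24-01-15 00:00:07.166 [DEBUG] auth.j┃p     5705
24-01-15 00:00:07.864 [WARN] cache.r┃p    47870
24-01-15 00:00:07.195 [WARN] worker.┃p     2962
24-01-15 00:00:11.577 [INFO] auth.jw┃p    11325
24-01-15 00:00:15.703 [ERROR] worker┃p    48648
24-01-15 00:00:17.885 [DEBUG] queue.┃p     8990
24-01-15 00:00:18.093 [INFO] worker.┃          
━━━━━━━━━━━━━━━━━━━━━━━━━━━━━━━━━━━━┛p    13235
            ┃┃drwxr-xr-x  1 user group    35773
            ┃┃drwxr-xr-x  1 user group    14875
━━━━━━━━━━━━┛┗━━━━━━━━━━━━━━━━━━━━━━━━━━━━━━━━━
                                               
                                               
                                               
                                               
                                               


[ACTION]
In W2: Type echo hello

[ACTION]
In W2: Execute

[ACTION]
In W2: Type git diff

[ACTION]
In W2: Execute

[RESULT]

━━━━━━━━━━━━━━━━━━━━━━━━━━━━━━━━━━━━┓          
abContainer                         ┃━━━━━━━━━━
────────────────────────────────────┨          
pp.log]│ auth.py                    ┃──────────
────────────────────────────────────┃p    23269
24-01-15 00:00:03.494 [DEBUG] worker┃p    45874
24-01-15 00:00:07.166 [DEBUG] auth.j┃          
24-01-15 00:00:07.864 [WARN] cache.r┃          
24-01-15 00:00:07.195 [WARN] worker.┃          
24-01-15 00:00:11.577 [INFO] auth.jw┃main.py   
24-01-15 00:00:15.703 [ERROR] worker┃          
24-01-15 00:00:17.885 [DEBUG] queue.┃          
24-01-15 00:00:18.093 [INFO] worker.┃          
━━━━━━━━━━━━━━━━━━━━━━━━━━━━━━━━━━━━┛          
            ┃┃ import sys                      
            ┃┃$ █                              
━━━━━━━━━━━━┛┗━━━━━━━━━━━━━━━━━━━━━━━━━━━━━━━━━
                                               
                                               
                                               
                                               
                                               


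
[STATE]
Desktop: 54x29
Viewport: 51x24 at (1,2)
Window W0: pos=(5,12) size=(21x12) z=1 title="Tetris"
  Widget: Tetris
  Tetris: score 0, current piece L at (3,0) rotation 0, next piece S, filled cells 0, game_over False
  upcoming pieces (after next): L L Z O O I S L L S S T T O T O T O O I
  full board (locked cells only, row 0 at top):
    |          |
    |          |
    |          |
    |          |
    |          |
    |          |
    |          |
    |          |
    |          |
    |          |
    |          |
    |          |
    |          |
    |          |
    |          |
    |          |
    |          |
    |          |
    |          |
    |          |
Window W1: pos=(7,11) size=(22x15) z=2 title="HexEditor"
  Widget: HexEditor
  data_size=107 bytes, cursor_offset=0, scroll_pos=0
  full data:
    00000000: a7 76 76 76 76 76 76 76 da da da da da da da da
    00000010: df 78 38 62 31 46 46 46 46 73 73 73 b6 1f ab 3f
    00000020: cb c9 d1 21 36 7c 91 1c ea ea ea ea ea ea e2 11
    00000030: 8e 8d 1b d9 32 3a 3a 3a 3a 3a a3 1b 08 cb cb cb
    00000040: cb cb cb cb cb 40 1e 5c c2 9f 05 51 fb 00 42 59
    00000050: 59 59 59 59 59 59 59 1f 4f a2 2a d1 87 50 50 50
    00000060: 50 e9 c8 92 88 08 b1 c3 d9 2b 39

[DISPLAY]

                                                   
                                                   
                                                   
                                                   
                                                   
                                                   
                                                   
                                                   
                                                   
      ┏━━━━━━━━━━━━━━━━━━━━┓                       
    ┏━┃ HexEditor          ┃                       
    ┃ ┠────────────────────┨                       
    ┠─┃00000000  A7 76 76 7┃                       
    ┃ ┃00000010  df 78 38 6┃                       
    ┃ ┃00000020  cb c9 d1 2┃                       
    ┃ ┃00000030  8e 8d 1b d┃                       
    ┃ ┃00000040  cb cb cb c┃                       
    ┃ ┃00000050  59 59 59 5┃                       
    ┃ ┃00000060  50 e9 c8 9┃                       
    ┃ ┃                    ┃                       
    ┃ ┃                    ┃                       
    ┗━┃                    ┃                       
      ┃                    ┃                       
      ┗━━━━━━━━━━━━━━━━━━━━┛                       


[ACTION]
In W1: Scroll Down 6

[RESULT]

                                                   
                                                   
                                                   
                                                   
                                                   
                                                   
                                                   
                                                   
                                                   
      ┏━━━━━━━━━━━━━━━━━━━━┓                       
    ┏━┃ HexEditor          ┃                       
    ┃ ┠────────────────────┨                       
    ┠─┃00000060  50 e9 c8 9┃                       
    ┃ ┃                    ┃                       
    ┃ ┃                    ┃                       
    ┃ ┃                    ┃                       
    ┃ ┃                    ┃                       
    ┃ ┃                    ┃                       
    ┃ ┃                    ┃                       
    ┃ ┃                    ┃                       
    ┃ ┃                    ┃                       
    ┗━┃                    ┃                       
      ┃                    ┃                       
      ┗━━━━━━━━━━━━━━━━━━━━┛                       


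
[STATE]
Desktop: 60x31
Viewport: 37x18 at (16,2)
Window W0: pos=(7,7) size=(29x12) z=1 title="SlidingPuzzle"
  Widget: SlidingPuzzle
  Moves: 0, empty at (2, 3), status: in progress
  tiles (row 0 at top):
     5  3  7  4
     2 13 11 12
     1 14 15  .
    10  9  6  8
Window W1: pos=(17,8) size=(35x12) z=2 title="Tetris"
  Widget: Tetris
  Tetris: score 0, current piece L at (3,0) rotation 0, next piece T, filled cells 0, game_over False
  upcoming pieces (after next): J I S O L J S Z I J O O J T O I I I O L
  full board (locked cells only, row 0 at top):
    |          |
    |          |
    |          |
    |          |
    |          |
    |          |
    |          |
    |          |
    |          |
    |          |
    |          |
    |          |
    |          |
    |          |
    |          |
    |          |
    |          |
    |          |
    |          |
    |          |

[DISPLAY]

                                     
                                     
                                     
                                     
                                     
━━━━━━━━━━━━━━━━━━━┓                 
P┏━━━━━━━━━━━━━━━━━━━━━━━━━━━━━━━━━┓ 
─┃ Tetris                          ┃ 
─┠─────────────────────────────────┨ 
3┃          │Next:                 ┃ 
─┃          │ ▒                    ┃ 
3┃          │▒▒▒                   ┃ 
─┃          │                      ┃ 
4┃          │                      ┃ 
─┃          │                      ┃ 
9┃          │Score:                ┃ 
━┃          │0                     ┃ 
 ┗━━━━━━━━━━━━━━━━━━━━━━━━━━━━━━━━━┛ 


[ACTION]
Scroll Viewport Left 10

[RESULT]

                                     
                                     
                                     
                                     
                                     
 ┏━━━━━━━━━━━━━━━━━━━━━━━━━━━┓       
 ┃ SlidingP┏━━━━━━━━━━━━━━━━━━━━━━━━━
 ┠─────────┃ Tetris                  
 ┃┌────┬───┠─────────────────────────
 ┃│  5 │  3┃          │Next:         
 ┃├────┼───┃          │ ▒            
 ┃│  2 │ 13┃          │▒▒▒           
 ┃├────┼───┃          │              
 ┃│  1 │ 14┃          │              
 ┃├────┼───┃          │              
 ┃│ 10 │  9┃          │Score:        
 ┗━━━━━━━━━┃          │0             
           ┗━━━━━━━━━━━━━━━━━━━━━━━━━


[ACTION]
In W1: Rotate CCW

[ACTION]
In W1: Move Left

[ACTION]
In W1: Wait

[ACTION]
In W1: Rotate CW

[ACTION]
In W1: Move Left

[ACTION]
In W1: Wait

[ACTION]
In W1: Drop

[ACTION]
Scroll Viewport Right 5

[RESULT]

                                     
                                     
                                     
                                     
                                     
━━━━━━━━━━━━━━━━━━━━━━━━┓            
idingP┏━━━━━━━━━━━━━━━━━━━━━━━━━━━━━━
──────┃ Tetris                       
──┬───┠──────────────────────────────
5 │  3┃          │Next:              
──┼───┃          │ ▒                 
2 │ 13┃          │▒▒▒                
──┼───┃          │                   
1 │ 14┃          │                   
──┼───┃          │                   
0 │  9┃          │Score:             
━━━━━━┃          │0                  
      ┗━━━━━━━━━━━━━━━━━━━━━━━━━━━━━━


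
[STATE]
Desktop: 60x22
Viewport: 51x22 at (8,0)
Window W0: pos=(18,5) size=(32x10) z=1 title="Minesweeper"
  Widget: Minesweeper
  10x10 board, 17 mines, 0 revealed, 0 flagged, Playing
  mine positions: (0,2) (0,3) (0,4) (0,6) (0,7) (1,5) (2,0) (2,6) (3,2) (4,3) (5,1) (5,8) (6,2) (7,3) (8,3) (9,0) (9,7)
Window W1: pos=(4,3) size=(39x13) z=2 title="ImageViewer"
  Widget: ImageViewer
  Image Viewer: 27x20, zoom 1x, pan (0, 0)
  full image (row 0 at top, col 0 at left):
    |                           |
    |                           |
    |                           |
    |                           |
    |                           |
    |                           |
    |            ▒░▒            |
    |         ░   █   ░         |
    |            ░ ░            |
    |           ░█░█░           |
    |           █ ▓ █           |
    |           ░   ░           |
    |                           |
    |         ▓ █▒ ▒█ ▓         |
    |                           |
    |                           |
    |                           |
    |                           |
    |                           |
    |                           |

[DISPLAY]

                                                   
                                                   
                                                   
━━━━━━━━━━━━━━━━━━━━━━━━━━━━━━━━━━┓                
ageViewer                         ┃                
──────────────────────────────────┨━━━━━━┓         
                                  ┃      ┃         
                                  ┃──────┨         
                                  ┃      ┃         
                                  ┃      ┃         
                                  ┃      ┃         
                                  ┃      ┃         
         ▒░▒                      ┃      ┃         
      ░   █   ░                   ┃      ┃         
         ░ ░                      ┃━━━━━━┛         
━━━━━━━━━━━━━━━━━━━━━━━━━━━━━━━━━━┛                
                                                   
                                                   
                                                   
                                                   
                                                   
                                                   


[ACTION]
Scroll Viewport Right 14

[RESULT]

                                                   
                                                   
                                                   
━━━━━━━━━━━━━━━━━━━━━━━━━━━━━━━━━┓                 
geViewer                         ┃                 
─────────────────────────────────┨━━━━━━┓          
                                 ┃      ┃          
                                 ┃──────┨          
                                 ┃      ┃          
                                 ┃      ┃          
                                 ┃      ┃          
                                 ┃      ┃          
        ▒░▒                      ┃      ┃          
     ░   █   ░                   ┃      ┃          
        ░ ░                      ┃━━━━━━┛          
━━━━━━━━━━━━━━━━━━━━━━━━━━━━━━━━━┛                 
                                                   
                                                   
                                                   
                                                   
                                                   
                                                   


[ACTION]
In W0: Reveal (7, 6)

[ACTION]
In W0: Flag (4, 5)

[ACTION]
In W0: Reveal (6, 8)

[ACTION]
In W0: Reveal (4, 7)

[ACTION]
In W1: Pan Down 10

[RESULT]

                                                   
                                                   
                                                   
━━━━━━━━━━━━━━━━━━━━━━━━━━━━━━━━━┓                 
geViewer                         ┃                 
─────────────────────────────────┨━━━━━━┓          
       █ ▓ █                     ┃      ┃          
       ░   ░                     ┃──────┨          
                                 ┃      ┃          
     ▓ █▒ ▒█ ▓                   ┃      ┃          
                                 ┃      ┃          
                                 ┃      ┃          
                                 ┃      ┃          
                                 ┃      ┃          
                                 ┃━━━━━━┛          
━━━━━━━━━━━━━━━━━━━━━━━━━━━━━━━━━┛                 
                                                   
                                                   
                                                   
                                                   
                                                   
                                                   


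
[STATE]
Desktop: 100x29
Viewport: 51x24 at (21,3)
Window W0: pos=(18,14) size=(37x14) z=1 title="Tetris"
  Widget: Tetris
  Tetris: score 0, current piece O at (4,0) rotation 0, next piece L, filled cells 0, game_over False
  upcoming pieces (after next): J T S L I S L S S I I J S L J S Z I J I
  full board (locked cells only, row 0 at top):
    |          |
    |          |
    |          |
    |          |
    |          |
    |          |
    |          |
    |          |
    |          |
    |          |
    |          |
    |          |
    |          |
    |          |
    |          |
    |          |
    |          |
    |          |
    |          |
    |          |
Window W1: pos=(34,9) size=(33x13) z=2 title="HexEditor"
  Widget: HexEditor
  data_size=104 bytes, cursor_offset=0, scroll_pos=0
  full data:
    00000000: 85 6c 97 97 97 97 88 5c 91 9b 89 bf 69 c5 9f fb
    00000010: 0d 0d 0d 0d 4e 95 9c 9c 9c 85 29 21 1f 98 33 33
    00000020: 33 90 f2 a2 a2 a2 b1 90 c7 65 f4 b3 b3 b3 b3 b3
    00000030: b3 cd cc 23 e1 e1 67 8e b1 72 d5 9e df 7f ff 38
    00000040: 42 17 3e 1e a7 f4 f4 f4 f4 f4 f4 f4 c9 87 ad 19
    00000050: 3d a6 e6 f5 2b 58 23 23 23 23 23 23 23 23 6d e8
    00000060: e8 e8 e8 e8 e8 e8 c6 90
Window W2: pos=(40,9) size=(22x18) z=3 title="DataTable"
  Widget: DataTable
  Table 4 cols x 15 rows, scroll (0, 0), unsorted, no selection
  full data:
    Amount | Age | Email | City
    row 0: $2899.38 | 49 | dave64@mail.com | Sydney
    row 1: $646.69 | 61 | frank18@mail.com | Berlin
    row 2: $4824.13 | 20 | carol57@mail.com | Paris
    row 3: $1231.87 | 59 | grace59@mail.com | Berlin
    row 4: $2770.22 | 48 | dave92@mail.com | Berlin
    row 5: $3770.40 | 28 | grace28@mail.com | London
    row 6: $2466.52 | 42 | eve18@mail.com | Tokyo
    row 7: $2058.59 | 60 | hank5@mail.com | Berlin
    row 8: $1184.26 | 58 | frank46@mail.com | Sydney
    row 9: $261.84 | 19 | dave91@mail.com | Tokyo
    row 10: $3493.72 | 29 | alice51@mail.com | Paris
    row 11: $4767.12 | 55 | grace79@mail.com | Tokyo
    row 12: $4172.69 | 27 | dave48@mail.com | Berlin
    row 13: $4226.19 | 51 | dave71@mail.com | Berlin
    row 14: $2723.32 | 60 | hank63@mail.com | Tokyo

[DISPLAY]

                                                   
                                                   
                                                   
                                                   
                                                   
                                                   
             ┏━━━━━┏━━━━━━━━━━━━━━━━━━━━┓━━━━┓     
             ┃ HexE┃ DataTable          ┃    ┃     
             ┠─────┠────────────────────┨────┨     
             ┃00000┃Amount  │Age│Email  ┃ 88 ┃     
             ┃00000┃────────┼───┼───────┃ 9c ┃     
━━━━━━━━━━━━━┃00000┃$2899.38│49 │dave64@┃ b1 ┃     
etris        ┃00000┃$646.69 │61 │frank18┃ 67 ┃     
─────────────┃00000┃$4824.13│20 │carol57┃ f4 ┃     
        │Next┃00000┃$1231.87│59 │grace59┃ 23 ┃     
        │  ▒ ┃00000┃$2770.22│48 │dave92@┃ c6 ┃     
        │▒▒▒ ┃     ┃$3770.40│28 │grace28┃    ┃     
        │    ┃     ┃$2466.52│42 │eve18@m┃    ┃     
        │    ┗━━━━━┃$2058.59│60 │hank5@m┃━━━━┛     
        │          ┃$1184.26│58 │frank46┃          
        │Score:    ┃$261.84 │19 │dave91@┃          
        │0         ┃$3493.72│29 │alice51┃          
        │          ┃$4767.12│55 │grace79┃          
        │          ┗━━━━━━━━━━━━━━━━━━━━┛          


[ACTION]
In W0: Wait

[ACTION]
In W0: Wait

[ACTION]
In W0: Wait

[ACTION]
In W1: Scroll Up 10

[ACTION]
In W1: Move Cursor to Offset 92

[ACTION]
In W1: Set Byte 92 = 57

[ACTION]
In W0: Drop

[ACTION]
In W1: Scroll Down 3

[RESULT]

                                                   
                                                   
                                                   
                                                   
                                                   
                                                   
             ┏━━━━━┏━━━━━━━━━━━━━━━━━━━━┓━━━━┓     
             ┃ HexE┃ DataTable          ┃    ┃     
             ┠─────┠────────────────────┨────┨     
             ┃00000┃Amount  │Age│Email  ┃ 67 ┃     
             ┃00000┃────────┼───┼───────┃ f4 ┃     
━━━━━━━━━━━━━┃00000┃$2899.38│49 │dave64@┃ 23 ┃     
etris        ┃00000┃$646.69 │61 │frank18┃ c6 ┃     
─────────────┃     ┃$4824.13│20 │carol57┃    ┃     
        │Next┃     ┃$1231.87│59 │grace59┃    ┃     
        │  ▒ ┃     ┃$2770.22│48 │dave92@┃    ┃     
        │▒▒▒ ┃     ┃$3770.40│28 │grace28┃    ┃     
        │    ┃     ┃$2466.52│42 │eve18@m┃    ┃     
        │    ┗━━━━━┃$2058.59│60 │hank5@m┃━━━━┛     
        │          ┃$1184.26│58 │frank46┃          
        │Score:    ┃$261.84 │19 │dave91@┃          
        │0         ┃$3493.72│29 │alice51┃          
        │          ┃$4767.12│55 │grace79┃          
        │          ┗━━━━━━━━━━━━━━━━━━━━┛          


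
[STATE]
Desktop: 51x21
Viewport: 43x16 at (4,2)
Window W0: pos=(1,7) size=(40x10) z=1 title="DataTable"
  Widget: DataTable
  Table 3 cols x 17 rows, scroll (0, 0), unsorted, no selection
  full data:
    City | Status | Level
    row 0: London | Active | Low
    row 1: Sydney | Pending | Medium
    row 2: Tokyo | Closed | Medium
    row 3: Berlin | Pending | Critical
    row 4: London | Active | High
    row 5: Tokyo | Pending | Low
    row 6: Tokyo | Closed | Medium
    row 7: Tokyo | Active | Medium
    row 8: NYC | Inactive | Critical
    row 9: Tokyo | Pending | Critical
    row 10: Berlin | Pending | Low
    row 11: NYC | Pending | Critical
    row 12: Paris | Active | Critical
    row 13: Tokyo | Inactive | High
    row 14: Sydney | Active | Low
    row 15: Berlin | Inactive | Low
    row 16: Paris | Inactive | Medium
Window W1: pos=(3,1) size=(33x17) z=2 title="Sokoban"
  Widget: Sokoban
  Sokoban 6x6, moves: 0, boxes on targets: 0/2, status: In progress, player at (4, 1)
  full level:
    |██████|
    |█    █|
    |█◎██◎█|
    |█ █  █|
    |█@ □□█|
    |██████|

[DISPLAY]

 Sokoban                       ┃           
───────────────────────────────┨           
██████                         ┃           
█    █                         ┃           
█◎██◎█                         ┃           
█ █  █                         ┃━━━━┓      
█@ □□█                         ┃    ┃      
██████                         ┃────┨      
Moves: 0  0/2                  ┃    ┃      
                               ┃    ┃      
                               ┃    ┃      
                               ┃    ┃      
                               ┃    ┃      
                               ┃    ┃      
                               ┃━━━━┛      
━━━━━━━━━━━━━━━━━━━━━━━━━━━━━━━┛           


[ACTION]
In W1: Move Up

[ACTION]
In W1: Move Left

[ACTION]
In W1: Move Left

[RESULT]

 Sokoban                       ┃           
───────────────────────────────┨           
██████                         ┃           
█    █                         ┃           
█◎██◎█                         ┃           
█@█  █                         ┃━━━━┓      
█  □□█                         ┃    ┃      
██████                         ┃────┨      
Moves: 1  0/2                  ┃    ┃      
                               ┃    ┃      
                               ┃    ┃      
                               ┃    ┃      
                               ┃    ┃      
                               ┃    ┃      
                               ┃━━━━┛      
━━━━━━━━━━━━━━━━━━━━━━━━━━━━━━━┛           


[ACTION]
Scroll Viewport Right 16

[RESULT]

oban                       ┃               
───────────────────────────┨               
██                         ┃               
 █                         ┃               
◎█                         ┃               
 █                         ┃━━━━┓          
□█                         ┃    ┃          
██                         ┃────┨          
s: 1  0/2                  ┃    ┃          
                           ┃    ┃          
                           ┃    ┃          
                           ┃    ┃          
                           ┃    ┃          
                           ┃    ┃          
                           ┃━━━━┛          
━━━━━━━━━━━━━━━━━━━━━━━━━━━┛               
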